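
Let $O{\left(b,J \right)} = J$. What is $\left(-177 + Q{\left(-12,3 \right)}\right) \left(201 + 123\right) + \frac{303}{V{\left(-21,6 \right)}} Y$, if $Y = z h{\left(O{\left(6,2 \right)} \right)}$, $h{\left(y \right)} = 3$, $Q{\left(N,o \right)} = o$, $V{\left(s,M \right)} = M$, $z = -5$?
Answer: $- \frac{114267}{2} \approx -57134.0$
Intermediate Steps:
$Y = -15$ ($Y = \left(-5\right) 3 = -15$)
$\left(-177 + Q{\left(-12,3 \right)}\right) \left(201 + 123\right) + \frac{303}{V{\left(-21,6 \right)}} Y = \left(-177 + 3\right) \left(201 + 123\right) + \frac{303}{6} \left(-15\right) = \left(-174\right) 324 + 303 \cdot \frac{1}{6} \left(-15\right) = -56376 + \frac{101}{2} \left(-15\right) = -56376 - \frac{1515}{2} = - \frac{114267}{2}$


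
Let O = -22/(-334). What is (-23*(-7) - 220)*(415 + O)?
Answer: -4089644/167 ≈ -24489.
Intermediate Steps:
O = 11/167 (O = -22*(-1/334) = 11/167 ≈ 0.065868)
(-23*(-7) - 220)*(415 + O) = (-23*(-7) - 220)*(415 + 11/167) = (161 - 220)*(69316/167) = -59*69316/167 = -4089644/167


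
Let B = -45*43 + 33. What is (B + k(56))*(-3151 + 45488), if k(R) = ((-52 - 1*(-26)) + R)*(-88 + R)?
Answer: -121168494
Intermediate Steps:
k(R) = (-88 + R)*(-26 + R) (k(R) = ((-52 + 26) + R)*(-88 + R) = (-26 + R)*(-88 + R) = (-88 + R)*(-26 + R))
B = -1902 (B = -1935 + 33 = -1902)
(B + k(56))*(-3151 + 45488) = (-1902 + (2288 + 56² - 114*56))*(-3151 + 45488) = (-1902 + (2288 + 3136 - 6384))*42337 = (-1902 - 960)*42337 = -2862*42337 = -121168494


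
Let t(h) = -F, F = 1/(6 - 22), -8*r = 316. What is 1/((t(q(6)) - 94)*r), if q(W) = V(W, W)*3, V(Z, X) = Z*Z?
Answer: 32/118737 ≈ 0.00026950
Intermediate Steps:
r = -79/2 (r = -1/8*316 = -79/2 ≈ -39.500)
F = -1/16 (F = 1/(-16) = -1/16 ≈ -0.062500)
V(Z, X) = Z**2
q(W) = 3*W**2 (q(W) = W**2*3 = 3*W**2)
t(h) = 1/16 (t(h) = -1*(-1/16) = 1/16)
1/((t(q(6)) - 94)*r) = 1/((1/16 - 94)*(-79/2)) = 1/(-1503/16*(-79/2)) = 1/(118737/32) = 32/118737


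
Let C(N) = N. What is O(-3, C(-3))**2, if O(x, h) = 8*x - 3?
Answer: 729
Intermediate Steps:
O(x, h) = -3 + 8*x
O(-3, C(-3))**2 = (-3 + 8*(-3))**2 = (-3 - 24)**2 = (-27)**2 = 729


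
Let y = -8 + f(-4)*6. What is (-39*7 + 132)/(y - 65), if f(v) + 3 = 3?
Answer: 141/73 ≈ 1.9315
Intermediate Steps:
f(v) = 0 (f(v) = -3 + 3 = 0)
y = -8 (y = -8 + 0*6 = -8 + 0 = -8)
(-39*7 + 132)/(y - 65) = (-39*7 + 132)/(-8 - 65) = (-273 + 132)/(-73) = -141*(-1/73) = 141/73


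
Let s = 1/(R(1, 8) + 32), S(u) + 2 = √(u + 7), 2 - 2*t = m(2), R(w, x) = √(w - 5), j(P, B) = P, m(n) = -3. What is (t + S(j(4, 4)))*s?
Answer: (1 + 2*√11)*(16 - I)/1028 ≈ 0.11881 - 0.0074253*I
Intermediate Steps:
R(w, x) = √(-5 + w)
t = 5/2 (t = 1 - ½*(-3) = 1 + 3/2 = 5/2 ≈ 2.5000)
S(u) = -2 + √(7 + u) (S(u) = -2 + √(u + 7) = -2 + √(7 + u))
s = (32 - 2*I)/1028 (s = 1/(√(-5 + 1) + 32) = 1/(√(-4) + 32) = 1/(2*I + 32) = 1/(32 + 2*I) = (32 - 2*I)/1028 ≈ 0.031128 - 0.0019455*I)
(t + S(j(4, 4)))*s = (5/2 + (-2 + √(7 + 4)))*(8/257 - I/514) = (5/2 + (-2 + √11))*(8/257 - I/514) = (½ + √11)*(8/257 - I/514)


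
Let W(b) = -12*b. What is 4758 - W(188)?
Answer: 7014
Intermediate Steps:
4758 - W(188) = 4758 - (-12)*188 = 4758 - 1*(-2256) = 4758 + 2256 = 7014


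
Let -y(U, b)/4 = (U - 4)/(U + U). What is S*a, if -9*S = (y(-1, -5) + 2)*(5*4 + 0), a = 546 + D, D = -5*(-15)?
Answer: 11040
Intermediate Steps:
D = 75
y(U, b) = -2*(-4 + U)/U (y(U, b) = -4*(U - 4)/(U + U) = -4*(-4 + U)/(2*U) = -4*(-4 + U)*1/(2*U) = -2*(-4 + U)/U)
a = 621 (a = 546 + 75 = 621)
S = 160/9 (S = -((-2 + 8/(-1)) + 2)*(5*4 + 0)/9 = -((-2 + 8*(-1)) + 2)*(20 + 0)/9 = -((-2 - 8) + 2)*20/9 = -(-10 + 2)*20/9 = -(-8)*20/9 = -⅑*(-160) = 160/9 ≈ 17.778)
S*a = (160/9)*621 = 11040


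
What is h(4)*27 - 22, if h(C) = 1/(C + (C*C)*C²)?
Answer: -5693/260 ≈ -21.896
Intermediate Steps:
h(C) = 1/(C + C⁴) (h(C) = 1/(C + C²*C²) = 1/(C + C⁴))
h(4)*27 - 22 = 27/(4 + 4⁴) - 22 = 27/(4 + 256) - 22 = 27/260 - 22 = -5693/260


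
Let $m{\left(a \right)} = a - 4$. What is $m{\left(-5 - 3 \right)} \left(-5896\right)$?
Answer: $70752$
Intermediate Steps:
$m{\left(a \right)} = -4 + a$
$m{\left(-5 - 3 \right)} \left(-5896\right) = \left(-4 - 8\right) \left(-5896\right) = \left(-12\right) \left(-5896\right) = 70752$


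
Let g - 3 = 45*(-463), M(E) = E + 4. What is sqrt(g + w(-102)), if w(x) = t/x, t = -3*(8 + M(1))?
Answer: 5*I*sqrt(963254)/34 ≈ 144.33*I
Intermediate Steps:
M(E) = 4 + E
t = -39 (t = -3*(8 + (4 + 1)) = -3*(8 + 5) = -3*13 = -39)
w(x) = -39/x
g = -20832 (g = 3 + 45*(-463) = 3 - 20835 = -20832)
sqrt(g + w(-102)) = sqrt(-20832 - 39/(-102)) = sqrt(-20832 - 39*(-1/102)) = sqrt(-20832 + 13/34) = sqrt(-708275/34) = 5*I*sqrt(963254)/34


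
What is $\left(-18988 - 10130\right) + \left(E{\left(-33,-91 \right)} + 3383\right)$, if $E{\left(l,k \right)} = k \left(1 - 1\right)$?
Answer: $-25735$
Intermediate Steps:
$E{\left(l,k \right)} = 0$ ($E{\left(l,k \right)} = k 0 = 0$)
$\left(-18988 - 10130\right) + \left(E{\left(-33,-91 \right)} + 3383\right) = \left(-18988 - 10130\right) + \left(0 + 3383\right) = -29118 + 3383 = -25735$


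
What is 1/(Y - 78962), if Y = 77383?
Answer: -1/1579 ≈ -0.00063331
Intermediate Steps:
1/(Y - 78962) = 1/(77383 - 78962) = 1/(-1579) = -1/1579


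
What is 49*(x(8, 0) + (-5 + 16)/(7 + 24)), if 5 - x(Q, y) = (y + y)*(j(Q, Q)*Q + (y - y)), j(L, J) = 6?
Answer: 8134/31 ≈ 262.39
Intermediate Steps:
x(Q, y) = 5 - 12*Q*y (x(Q, y) = 5 - (y + y)*(6*Q + (y - y)) = 5 - 2*y*(6*Q + 0) = 5 - 2*y*6*Q = 5 - 12*Q*y)
49*(x(8, 0) + (-5 + 16)/(7 + 24)) = 49*((5 - 12*8*0) + (-5 + 16)/(7 + 24)) = 49*((5 + 0) + 11/31) = 49*(5 + 11*(1/31)) = 49*(5 + 11/31) = 49*(166/31) = 8134/31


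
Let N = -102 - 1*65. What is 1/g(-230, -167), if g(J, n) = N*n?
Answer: 1/27889 ≈ 3.5856e-5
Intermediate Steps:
N = -167 (N = -102 - 65 = -167)
g(J, n) = -167*n
1/g(-230, -167) = 1/(-167*(-167)) = 1/27889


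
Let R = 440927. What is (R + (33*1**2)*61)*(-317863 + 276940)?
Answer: -18126433620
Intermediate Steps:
(R + (33*1**2)*61)*(-317863 + 276940) = (440927 + (33*1**2)*61)*(-317863 + 276940) = (440927 + (33*1)*61)*(-40923) = (440927 + 33*61)*(-40923) = (440927 + 2013)*(-40923) = 442940*(-40923) = -18126433620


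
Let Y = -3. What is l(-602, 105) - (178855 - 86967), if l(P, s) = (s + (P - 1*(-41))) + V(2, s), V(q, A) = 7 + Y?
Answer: -92340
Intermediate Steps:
V(q, A) = 4 (V(q, A) = 7 - 3 = 4)
l(P, s) = 45 + P + s (l(P, s) = (s + (P - 1*(-41))) + 4 = (s + (P + 41)) + 4 = (s + (41 + P)) + 4 = (41 + P + s) + 4 = 45 + P + s)
l(-602, 105) - (178855 - 86967) = (45 - 602 + 105) - (178855 - 86967) = -452 - 1*91888 = -452 - 91888 = -92340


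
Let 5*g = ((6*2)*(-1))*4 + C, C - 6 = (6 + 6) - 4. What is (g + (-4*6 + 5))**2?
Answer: 16641/25 ≈ 665.64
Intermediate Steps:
C = 14 (C = 6 + ((6 + 6) - 4) = 6 + (12 - 4) = 6 + 8 = 14)
g = -34/5 (g = (((6*2)*(-1))*4 + 14)/5 = ((12*(-1))*4 + 14)/5 = (-12*4 + 14)/5 = (-48 + 14)/5 = (1/5)*(-34) = -34/5 ≈ -6.8000)
(g + (-4*6 + 5))**2 = (-34/5 + (-4*6 + 5))**2 = (-34/5 + (-24 + 5))**2 = (-34/5 - 19)**2 = (-129/5)**2 = 16641/25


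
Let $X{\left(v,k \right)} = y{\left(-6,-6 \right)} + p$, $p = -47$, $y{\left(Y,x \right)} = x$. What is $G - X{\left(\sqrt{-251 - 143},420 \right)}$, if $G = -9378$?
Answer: $-9325$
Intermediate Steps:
$X{\left(v,k \right)} = -53$ ($X{\left(v,k \right)} = -6 - 47 = -53$)
$G - X{\left(\sqrt{-251 - 143},420 \right)} = -9378 - -53 = -9378 + 53 = -9325$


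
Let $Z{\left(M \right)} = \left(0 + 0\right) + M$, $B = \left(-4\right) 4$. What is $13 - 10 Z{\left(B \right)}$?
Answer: $173$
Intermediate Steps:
$B = -16$
$Z{\left(M \right)} = M$ ($Z{\left(M \right)} = 0 + M = M$)
$13 - 10 Z{\left(B \right)} = 13 - -160 = 13 + 160 = 173$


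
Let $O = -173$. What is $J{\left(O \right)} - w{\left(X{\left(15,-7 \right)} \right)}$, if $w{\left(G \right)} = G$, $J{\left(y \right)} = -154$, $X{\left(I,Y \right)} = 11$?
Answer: $-165$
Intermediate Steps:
$J{\left(O \right)} - w{\left(X{\left(15,-7 \right)} \right)} = -154 - 11 = -165$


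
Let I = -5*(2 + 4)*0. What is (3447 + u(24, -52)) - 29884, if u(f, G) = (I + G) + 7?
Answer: -26482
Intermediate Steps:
I = 0 (I = -30*0 = -5*0 = 0)
u(f, G) = 7 + G (u(f, G) = (0 + G) + 7 = G + 7 = 7 + G)
(3447 + u(24, -52)) - 29884 = (3447 + (7 - 52)) - 29884 = (3447 - 45) - 29884 = 3402 - 29884 = -26482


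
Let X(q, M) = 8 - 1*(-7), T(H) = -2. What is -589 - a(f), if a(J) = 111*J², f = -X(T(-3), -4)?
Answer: -25564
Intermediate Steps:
X(q, M) = 15 (X(q, M) = 8 + 7 = 15)
f = -15 (f = -1*15 = -15)
-589 - a(f) = -589 - 111*(-15)² = -589 - 111*225 = -589 - 1*24975 = -589 - 24975 = -25564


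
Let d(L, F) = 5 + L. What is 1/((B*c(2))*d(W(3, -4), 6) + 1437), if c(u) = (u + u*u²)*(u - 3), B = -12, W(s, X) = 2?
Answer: 1/2277 ≈ 0.00043917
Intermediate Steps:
c(u) = (-3 + u)*(u + u³) (c(u) = (u + u³)*(-3 + u) = (-3 + u)*(u + u³))
1/((B*c(2))*d(W(3, -4), 6) + 1437) = 1/((-24*(-3 + 2 + 2³ - 3*2²))*(5 + 2) + 1437) = 1/(-24*(-3 + 2 + 8 - 3*4)*7 + 1437) = 1/(-24*(-3 + 2 + 8 - 12)*7 + 1437) = 1/(-24*(-5)*7 + 1437) = 1/(-12*(-10)*7 + 1437) = 1/(120*7 + 1437) = 1/(840 + 1437) = 1/2277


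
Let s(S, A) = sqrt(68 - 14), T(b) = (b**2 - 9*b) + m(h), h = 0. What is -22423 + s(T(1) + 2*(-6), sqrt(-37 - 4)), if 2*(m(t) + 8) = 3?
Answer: -22423 + 3*sqrt(6) ≈ -22416.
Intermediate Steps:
m(t) = -13/2 (m(t) = -8 + (1/2)*3 = -8 + 3/2 = -13/2)
T(b) = -13/2 + b**2 - 9*b (T(b) = (b**2 - 9*b) - 13/2 = -13/2 + b**2 - 9*b)
s(S, A) = 3*sqrt(6) (s(S, A) = sqrt(54) = 3*sqrt(6))
-22423 + s(T(1) + 2*(-6), sqrt(-37 - 4)) = -22423 + 3*sqrt(6)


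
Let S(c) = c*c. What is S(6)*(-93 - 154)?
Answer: -8892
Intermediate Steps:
S(c) = c²
S(6)*(-93 - 154) = 6²*(-93 - 154) = 36*(-247) = -8892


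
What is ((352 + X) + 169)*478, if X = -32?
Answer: 233742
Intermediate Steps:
((352 + X) + 169)*478 = ((352 - 32) + 169)*478 = (320 + 169)*478 = 489*478 = 233742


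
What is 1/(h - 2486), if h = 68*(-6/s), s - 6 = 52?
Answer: -29/72298 ≈ -0.00040112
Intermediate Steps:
s = 58 (s = 6 + 52 = 58)
h = -204/29 (h = 68*(-6/58) = 68*(-6*1/58) = 68*(-3/29) = -204/29 ≈ -7.0345)
1/(h - 2486) = 1/(-204/29 - 2486) = 1/(-72298/29) = -29/72298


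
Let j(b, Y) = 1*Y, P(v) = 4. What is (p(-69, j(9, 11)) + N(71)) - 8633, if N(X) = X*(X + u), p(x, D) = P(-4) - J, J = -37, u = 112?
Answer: 4401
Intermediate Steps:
j(b, Y) = Y
p(x, D) = 41 (p(x, D) = 4 - 1*(-37) = 4 + 37 = 41)
N(X) = X*(112 + X) (N(X) = X*(X + 112) = X*(112 + X))
(p(-69, j(9, 11)) + N(71)) - 8633 = (41 + 71*(112 + 71)) - 8633 = (41 + 71*183) - 8633 = (41 + 12993) - 8633 = 13034 - 8633 = 4401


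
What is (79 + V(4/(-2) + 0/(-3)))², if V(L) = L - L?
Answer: 6241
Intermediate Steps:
V(L) = 0
(79 + V(4/(-2) + 0/(-3)))² = (79 + 0)² = 79² = 6241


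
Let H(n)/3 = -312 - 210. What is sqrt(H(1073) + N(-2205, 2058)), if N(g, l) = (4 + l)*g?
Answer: 6*I*sqrt(126341) ≈ 2132.7*I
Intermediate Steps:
H(n) = -1566 (H(n) = 3*(-312 - 210) = 3*(-522) = -1566)
N(g, l) = g*(4 + l)
sqrt(H(1073) + N(-2205, 2058)) = sqrt(-1566 - 2205*(4 + 2058)) = sqrt(-1566 - 2205*2062) = sqrt(-1566 - 4546710) = sqrt(-4548276) = 6*I*sqrt(126341)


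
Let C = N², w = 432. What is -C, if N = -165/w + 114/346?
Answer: -1708249/620607744 ≈ -0.0027525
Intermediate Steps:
N = -1307/24912 (N = -165/432 + 114/346 = -165*1/432 + 114*(1/346) = -55/144 + 57/173 = -1307/24912 ≈ -0.052465)
C = 1708249/620607744 (C = (-1307/24912)² = 1708249/620607744 ≈ 0.0027525)
-C = -1*1708249/620607744 = -1708249/620607744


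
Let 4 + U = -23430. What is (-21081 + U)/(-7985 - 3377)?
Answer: 44515/11362 ≈ 3.9179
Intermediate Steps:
U = -23434 (U = -4 - 23430 = -23434)
(-21081 + U)/(-7985 - 3377) = (-21081 - 23434)/(-7985 - 3377) = -44515/(-11362) = -44515*(-1/11362) = 44515/11362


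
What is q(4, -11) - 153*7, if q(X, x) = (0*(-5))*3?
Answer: -1071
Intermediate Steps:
q(X, x) = 0 (q(X, x) = 0*3 = 0)
q(4, -11) - 153*7 = 0 - 153*7 = 0 - 1071 = -1071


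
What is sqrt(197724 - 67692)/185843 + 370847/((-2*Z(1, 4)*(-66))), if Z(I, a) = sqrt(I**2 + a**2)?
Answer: 12*sqrt(903)/185843 + 370847*sqrt(17)/2244 ≈ 681.39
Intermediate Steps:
sqrt(197724 - 67692)/185843 + 370847/((-2*Z(1, 4)*(-66))) = sqrt(197724 - 67692)/185843 + 370847/((-2*sqrt(1**2 + 4**2)*(-66))) = sqrt(130032)*(1/185843) + 370847/((-2*sqrt(1 + 16)*(-66))) = (12*sqrt(903))*(1/185843) + 370847/((-2*sqrt(17)*(-66))) = 12*sqrt(903)/185843 + 370847/((132*sqrt(17))) = 12*sqrt(903)/185843 + 370847*(sqrt(17)/2244) = 12*sqrt(903)/185843 + 370847*sqrt(17)/2244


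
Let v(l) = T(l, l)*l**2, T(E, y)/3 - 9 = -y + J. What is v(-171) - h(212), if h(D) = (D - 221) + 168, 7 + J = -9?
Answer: 14386413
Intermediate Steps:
J = -16 (J = -7 - 9 = -16)
T(E, y) = -21 - 3*y (T(E, y) = 27 + 3*(-y - 16) = 27 + 3*(-16 - y) = 27 + (-48 - 3*y) = -21 - 3*y)
v(l) = l**2*(-21 - 3*l) (v(l) = (-21 - 3*l)*l**2 = l**2*(-21 - 3*l))
h(D) = -53 + D (h(D) = (-221 + D) + 168 = -53 + D)
v(-171) - h(212) = 3*(-171)**2*(-7 - 1*(-171)) - (-53 + 212) = 3*29241*(-7 + 171) - 1*159 = 3*29241*164 - 159 = 14386572 - 159 = 14386413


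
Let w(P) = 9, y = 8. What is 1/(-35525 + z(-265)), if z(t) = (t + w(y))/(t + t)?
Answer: -265/9413997 ≈ -2.8150e-5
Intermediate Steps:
z(t) = (9 + t)/(2*t) (z(t) = (t + 9)/(t + t) = (9 + t)/((2*t)) = (9 + t)*(1/(2*t)) = (9 + t)/(2*t))
1/(-35525 + z(-265)) = 1/(-35525 + (½)*(9 - 265)/(-265)) = 1/(-35525 + (½)*(-1/265)*(-256)) = 1/(-35525 + 128/265) = 1/(-9413997/265) = -265/9413997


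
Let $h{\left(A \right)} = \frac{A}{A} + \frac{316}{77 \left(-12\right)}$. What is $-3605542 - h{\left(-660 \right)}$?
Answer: $- \frac{832880354}{231} \approx -3.6055 \cdot 10^{6}$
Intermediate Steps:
$h{\left(A \right)} = \frac{152}{231}$ ($h{\left(A \right)} = 1 + \frac{316}{-924} = 1 + 316 \left(- \frac{1}{924}\right) = 1 - \frac{79}{231} = \frac{152}{231}$)
$-3605542 - h{\left(-660 \right)} = -3605542 - \frac{152}{231} = - \frac{832880354}{231}$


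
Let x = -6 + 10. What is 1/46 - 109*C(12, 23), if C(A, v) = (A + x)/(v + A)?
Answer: -80189/1610 ≈ -49.807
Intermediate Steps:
x = 4
C(A, v) = (4 + A)/(A + v) (C(A, v) = (A + 4)/(v + A) = (4 + A)/(A + v))
1/46 - 109*C(12, 23) = 1/46 - 109*(4 + 12)/(12 + 23) = 1/46 - 109*16/35 = 1/46 - 1744/35 = -80189/1610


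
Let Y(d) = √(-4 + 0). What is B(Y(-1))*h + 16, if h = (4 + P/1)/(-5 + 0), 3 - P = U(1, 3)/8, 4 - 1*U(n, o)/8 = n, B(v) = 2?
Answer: 72/5 ≈ 14.400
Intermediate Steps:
Y(d) = 2*I (Y(d) = √(-4) = 2*I)
U(n, o) = 32 - 8*n
P = 0 (P = 3 - (32 - 8*1)/8 = 3 - (32 - 8)/8 = 3 - 24/8 = 3 - 1*3 = 3 - 3 = 0)
h = -⅘ (h = (4 + 0/1)/(-5 + 0) = (4 + 0*1)/(-5) = (4 + 0)*(-⅕) = 4*(-⅕) = -⅘ ≈ -0.80000)
B(Y(-1))*h + 16 = 2*(-⅘) + 16 = -8/5 + 16 = 72/5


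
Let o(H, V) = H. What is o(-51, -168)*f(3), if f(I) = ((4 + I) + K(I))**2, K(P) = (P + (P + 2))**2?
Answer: -257091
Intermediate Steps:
K(P) = (2 + 2*P)**2 (K(P) = (P + (2 + P))**2 = (2 + 2*P)**2)
f(I) = (4 + I + 4*(1 + I)**2)**2 (f(I) = ((4 + I) + 4*(1 + I)**2)**2 = (4 + I + 4*(1 + I)**2)**2)
o(-51, -168)*f(3) = -51*(4 + 3 + 4*(1 + 3)**2)**2 = -51*(4 + 3 + 4*4**2)**2 = -51*(4 + 3 + 4*16)**2 = -51*(4 + 3 + 64)**2 = -51*71**2 = -51*5041 = -257091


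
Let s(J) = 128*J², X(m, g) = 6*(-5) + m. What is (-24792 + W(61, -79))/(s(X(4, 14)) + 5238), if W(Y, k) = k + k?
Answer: -12475/45883 ≈ -0.27189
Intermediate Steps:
X(m, g) = -30 + m
W(Y, k) = 2*k
(-24792 + W(61, -79))/(s(X(4, 14)) + 5238) = (-24792 + 2*(-79))/(128*(-30 + 4)² + 5238) = (-24792 - 158)/(128*(-26)² + 5238) = -24950/(128*676 + 5238) = -24950/(86528 + 5238) = -24950/91766 = -24950*1/91766 = -12475/45883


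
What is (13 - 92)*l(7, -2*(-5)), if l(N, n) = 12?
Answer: -948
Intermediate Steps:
(13 - 92)*l(7, -2*(-5)) = (13 - 92)*12 = -79*12 = -948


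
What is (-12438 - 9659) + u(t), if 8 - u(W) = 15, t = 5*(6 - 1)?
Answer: -22104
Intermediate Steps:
t = 25 (t = 5*5 = 25)
u(W) = -7 (u(W) = 8 - 1*15 = 8 - 15 = -7)
(-12438 - 9659) + u(t) = (-12438 - 9659) - 7 = -22097 - 7 = -22104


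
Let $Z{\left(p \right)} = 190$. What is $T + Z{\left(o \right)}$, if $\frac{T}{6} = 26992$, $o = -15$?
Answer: $162142$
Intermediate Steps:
$T = 161952$ ($T = 6 \cdot 26992 = 161952$)
$T + Z{\left(o \right)} = 161952 + 190 = 162142$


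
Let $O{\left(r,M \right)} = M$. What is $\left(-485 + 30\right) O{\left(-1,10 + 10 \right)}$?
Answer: $-9100$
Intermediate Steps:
$\left(-485 + 30\right) O{\left(-1,10 + 10 \right)} = \left(-485 + 30\right) \left(10 + 10\right) = \left(-455\right) 20 = -9100$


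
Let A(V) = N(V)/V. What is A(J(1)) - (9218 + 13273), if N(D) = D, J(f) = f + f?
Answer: -22490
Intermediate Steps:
J(f) = 2*f
A(V) = 1 (A(V) = V/V = 1)
A(J(1)) - (9218 + 13273) = 1 - (9218 + 13273) = 1 - 1*22491 = 1 - 22491 = -22490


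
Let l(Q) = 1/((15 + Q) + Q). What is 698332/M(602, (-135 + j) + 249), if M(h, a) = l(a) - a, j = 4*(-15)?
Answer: -85894836/6641 ≈ -12934.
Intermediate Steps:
l(Q) = 1/(15 + 2*Q)
j = -60
M(h, a) = 1/(15 + 2*a) - a
698332/M(602, (-135 + j) + 249) = 698332/(1/(15 + 2*((-135 - 60) + 249)) - ((-135 - 60) + 249)) = 698332/(1/(15 + 2*(-195 + 249)) - (-195 + 249)) = 698332/(1/(15 + 2*54) - 1*54) = 698332/(1/(15 + 108) - 54) = 698332/(1/123 - 54) = 698332/(-6641/123) = 698332*(-123/6641) = -85894836/6641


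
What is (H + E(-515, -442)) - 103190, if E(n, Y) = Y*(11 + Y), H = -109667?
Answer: -22355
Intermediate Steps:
(H + E(-515, -442)) - 103190 = (-109667 - 442*(11 - 442)) - 103190 = (-109667 - 442*(-431)) - 103190 = (-109667 + 190502) - 103190 = 80835 - 103190 = -22355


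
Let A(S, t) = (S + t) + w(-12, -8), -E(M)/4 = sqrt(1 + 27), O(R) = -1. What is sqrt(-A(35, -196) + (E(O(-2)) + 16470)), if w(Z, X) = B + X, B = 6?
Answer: sqrt(16633 - 8*sqrt(7)) ≈ 128.89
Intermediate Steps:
E(M) = -8*sqrt(7) (E(M) = -4*sqrt(1 + 27) = -8*sqrt(7))
w(Z, X) = 6 + X
A(S, t) = -2 + S + t (A(S, t) = (S + t) + (6 - 8) = (S + t) - 2 = -2 + S + t)
sqrt(-A(35, -196) + (E(O(-2)) + 16470)) = sqrt(-(-2 + 35 - 196) + (-8*sqrt(7) + 16470)) = sqrt(-1*(-163) + (16470 - 8*sqrt(7))) = sqrt(163 + (16470 - 8*sqrt(7))) = sqrt(16633 - 8*sqrt(7))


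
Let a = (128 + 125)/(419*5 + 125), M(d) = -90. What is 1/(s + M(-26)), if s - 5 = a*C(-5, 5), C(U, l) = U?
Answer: -444/37993 ≈ -0.011686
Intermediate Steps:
a = 253/2220 (a = 253/(2095 + 125) = 253/2220 ≈ 0.11396)
s = 1967/444 (s = 5 + (253/2220)*(-5) = 5 - 253/444 = 1967/444 ≈ 4.4302)
1/(s + M(-26)) = 1/(1967/444 - 90) = 1/(-37993/444) = -444/37993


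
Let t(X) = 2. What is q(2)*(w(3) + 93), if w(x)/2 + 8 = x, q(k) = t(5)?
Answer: 166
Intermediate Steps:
q(k) = 2
w(x) = -16 + 2*x
q(2)*(w(3) + 93) = 2*((-16 + 2*3) + 93) = 2*((-16 + 6) + 93) = 2*(-10 + 93) = 2*83 = 166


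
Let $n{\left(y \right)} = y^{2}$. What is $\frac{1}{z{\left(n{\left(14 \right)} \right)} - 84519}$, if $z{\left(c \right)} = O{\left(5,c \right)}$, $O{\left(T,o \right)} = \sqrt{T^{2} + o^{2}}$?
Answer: $- \frac{84519}{7143422920} - \frac{\sqrt{38441}}{7143422920} \approx -1.1859 \cdot 10^{-5}$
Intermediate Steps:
$z{\left(c \right)} = \sqrt{25 + c^{2}}$ ($z{\left(c \right)} = \sqrt{5^{2} + c^{2}} = \sqrt{25 + c^{2}}$)
$\frac{1}{z{\left(n{\left(14 \right)} \right)} - 84519} = \frac{1}{\sqrt{25 + \left(14^{2}\right)^{2}} - 84519} = \frac{1}{\sqrt{25 + 196^{2}} - 84519} = \frac{1}{\sqrt{25 + 38416} - 84519} = \frac{1}{\sqrt{38441} - 84519} = \frac{1}{-84519 + \sqrt{38441}}$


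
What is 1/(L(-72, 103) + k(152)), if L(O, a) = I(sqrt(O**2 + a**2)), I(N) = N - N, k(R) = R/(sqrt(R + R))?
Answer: sqrt(19)/38 ≈ 0.11471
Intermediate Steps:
k(R) = sqrt(2)*sqrt(R)/2 (k(R) = R/(sqrt(2*R)) = R/((sqrt(2)*sqrt(R))) = R*(sqrt(2)/(2*sqrt(R))) = sqrt(2)*sqrt(R)/2)
I(N) = 0
L(O, a) = 0
1/(L(-72, 103) + k(152)) = 1/(0 + sqrt(2)*sqrt(152)/2) = 1/(0 + sqrt(2)*(2*sqrt(38))/2) = 1/(0 + 2*sqrt(19)) = 1/(2*sqrt(19)) = sqrt(19)/38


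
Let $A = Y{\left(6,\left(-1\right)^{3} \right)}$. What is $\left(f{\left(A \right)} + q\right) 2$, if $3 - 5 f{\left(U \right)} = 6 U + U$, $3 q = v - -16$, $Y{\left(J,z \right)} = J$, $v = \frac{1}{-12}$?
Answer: $- \frac{449}{90} \approx -4.9889$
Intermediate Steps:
$v = - \frac{1}{12} \approx -0.083333$
$q = \frac{191}{36}$ ($q = \frac{- \frac{1}{12} - -16}{3} = \frac{- \frac{1}{12} + 16}{3} = \frac{1}{3} \cdot \frac{191}{12} = \frac{191}{36} \approx 5.3056$)
$A = 6$
$f{\left(U \right)} = \frac{3}{5} - \frac{7 U}{5}$ ($f{\left(U \right)} = \frac{3}{5} - \frac{6 U + U}{5} = \frac{3}{5} - \frac{7 U}{5}$)
$\left(f{\left(A \right)} + q\right) 2 = \left(\left(\frac{3}{5} - \frac{42}{5}\right) + \frac{191}{36}\right) 2 = \left(- \frac{39}{5} + \frac{191}{36}\right) 2 = \left(- \frac{449}{180}\right) 2 = - \frac{449}{90}$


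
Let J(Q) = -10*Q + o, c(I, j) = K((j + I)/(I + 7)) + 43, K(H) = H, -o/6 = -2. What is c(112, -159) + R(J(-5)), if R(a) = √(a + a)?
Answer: 5070/119 + 2*√31 ≈ 53.741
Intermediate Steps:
o = 12 (o = -6*(-2) = 12)
c(I, j) = 43 + (I + j)/(7 + I) (c(I, j) = (j + I)/(I + 7) + 43 = (I + j)/(7 + I) + 43 = 43 + (I + j)/(7 + I))
J(Q) = 12 - 10*Q (J(Q) = -10*Q + 12 = 12 - 10*Q)
R(a) = √2*√a (R(a) = √(2*a) = √2*√a)
c(112, -159) + R(J(-5)) = (301 - 159 + 44*112)/(7 + 112) + √2*√(12 - 10*(-5)) = (301 - 159 + 4928)/119 + √2*√(12 + 50) = (1/119)*5070 + √2*√62 = 5070/119 + 2*√31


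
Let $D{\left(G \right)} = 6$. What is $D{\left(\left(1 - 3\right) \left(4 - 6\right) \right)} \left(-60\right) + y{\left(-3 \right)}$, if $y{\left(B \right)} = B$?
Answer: $-363$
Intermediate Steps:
$D{\left(\left(1 - 3\right) \left(4 - 6\right) \right)} \left(-60\right) + y{\left(-3 \right)} = 6 \left(-60\right) - 3 = -360 - 3 = -363$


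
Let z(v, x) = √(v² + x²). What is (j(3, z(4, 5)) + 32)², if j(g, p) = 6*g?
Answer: 2500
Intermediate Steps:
(j(3, z(4, 5)) + 32)² = (6*3 + 32)² = (18 + 32)² = 50² = 2500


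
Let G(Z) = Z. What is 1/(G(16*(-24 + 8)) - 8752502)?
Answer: -1/8752758 ≈ -1.1425e-7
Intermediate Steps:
1/(G(16*(-24 + 8)) - 8752502) = 1/(16*(-24 + 8) - 8752502) = 1/(16*(-16) - 8752502) = 1/(-256 - 8752502) = 1/(-8752758) = -1/8752758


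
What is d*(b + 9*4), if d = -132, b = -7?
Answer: -3828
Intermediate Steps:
d*(b + 9*4) = -132*(-7 + 9*4) = -132*(-7 + 36) = -132*29 = -3828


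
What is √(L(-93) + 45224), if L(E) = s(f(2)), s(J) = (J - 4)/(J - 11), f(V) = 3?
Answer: √723586/4 ≈ 212.66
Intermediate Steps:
s(J) = (-4 + J)/(-11 + J)
L(E) = ⅛ (L(E) = (-4 + 3)/(-11 + 3) = -1/(-8) = -⅛*(-1) = ⅛)
√(L(-93) + 45224) = √(⅛ + 45224) = √(361793/8) = √723586/4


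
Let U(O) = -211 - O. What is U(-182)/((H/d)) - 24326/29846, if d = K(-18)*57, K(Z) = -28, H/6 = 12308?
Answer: -17293091/91836142 ≈ -0.18830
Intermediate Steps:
H = 73848 (H = 6*12308 = 73848)
d = -1596 (d = -28*57 = -1596)
U(-182)/((H/d)) - 24326/29846 = (-211 - 1*(-182))/((73848/(-1596))) - 24326/29846 = (-211 + 182)/((73848*(-1/1596))) - 24326*1/29846 = -29/(-6154/133) - 12163/14923 = -29*(-133/6154) - 12163/14923 = 3857/6154 - 12163/14923 = -17293091/91836142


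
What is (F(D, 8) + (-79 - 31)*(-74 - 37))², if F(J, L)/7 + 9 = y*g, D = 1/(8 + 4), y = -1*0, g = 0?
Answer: 147549609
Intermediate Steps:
y = 0
D = 1/12 ≈ 0.083333
F(J, L) = -63 (F(J, L) = -63 + 7*(0*0) = -63 + 7*0 = -63 + 0 = -63)
(F(D, 8) + (-79 - 31)*(-74 - 37))² = (-63 + (-79 - 31)*(-74 - 37))² = (-63 - 110*(-111))² = (-63 + 12210)² = 12147² = 147549609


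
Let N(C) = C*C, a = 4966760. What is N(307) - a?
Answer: -4872511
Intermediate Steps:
N(C) = C**2
N(307) - a = 307**2 - 1*4966760 = 94249 - 4966760 = -4872511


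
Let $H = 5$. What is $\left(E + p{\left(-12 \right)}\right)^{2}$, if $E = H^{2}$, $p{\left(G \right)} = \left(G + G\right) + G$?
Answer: $121$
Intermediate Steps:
$p{\left(G \right)} = 3 G$ ($p{\left(G \right)} = 2 G + G = 3 G$)
$E = 25$ ($E = 5^{2} = 25$)
$\left(E + p{\left(-12 \right)}\right)^{2} = \left(25 + 3 \left(-12\right)\right)^{2} = \left(25 - 36\right)^{2} = \left(-11\right)^{2} = 121$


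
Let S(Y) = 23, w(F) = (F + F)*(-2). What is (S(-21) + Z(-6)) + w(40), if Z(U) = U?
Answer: -143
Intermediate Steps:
w(F) = -4*F (w(F) = (2*F)*(-2) = -4*F)
(S(-21) + Z(-6)) + w(40) = (23 - 6) - 4*40 = 17 - 160 = -143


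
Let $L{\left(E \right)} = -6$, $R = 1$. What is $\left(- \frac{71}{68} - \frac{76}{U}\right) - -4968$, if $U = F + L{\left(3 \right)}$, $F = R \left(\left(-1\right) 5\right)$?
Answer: $\frac{3720451}{748} \approx 4973.9$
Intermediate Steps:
$F = -5$ ($F = 1 \left(\left(-1\right) 5\right) = 1 \left(-5\right) = -5$)
$U = -11$ ($U = -5 - 6 = -11$)
$\left(- \frac{71}{68} - \frac{76}{U}\right) - -4968 = \left(- \frac{71}{68} - \frac{76}{-11}\right) - -4968 = \left(\left(-71\right) \frac{1}{68} - - \frac{76}{11}\right) + 4968 = \left(- \frac{71}{68} + \frac{76}{11}\right) + 4968 = \frac{4387}{748} + 4968 = \frac{3720451}{748}$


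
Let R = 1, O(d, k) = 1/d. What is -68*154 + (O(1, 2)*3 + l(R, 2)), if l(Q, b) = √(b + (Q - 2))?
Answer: -10468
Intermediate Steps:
l(Q, b) = √(-2 + Q + b) (l(Q, b) = √(b + (-2 + Q)) = √(-2 + Q + b))
-68*154 + (O(1, 2)*3 + l(R, 2)) = -68*154 + (3/1 + √(-2 + 1 + 2)) = -10472 + (1*3 + √1) = -10472 + (3 + 1) = -10472 + 4 = -10468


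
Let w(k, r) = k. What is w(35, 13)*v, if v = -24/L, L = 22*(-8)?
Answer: 105/22 ≈ 4.7727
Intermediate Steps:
L = -176
v = 3/22 (v = -24/(-176) = -24*(-1/176) = 3/22 ≈ 0.13636)
w(35, 13)*v = 35*(3/22) = 105/22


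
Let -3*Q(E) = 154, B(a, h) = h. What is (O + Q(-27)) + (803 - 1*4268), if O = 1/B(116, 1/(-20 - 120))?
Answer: -10969/3 ≈ -3656.3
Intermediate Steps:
Q(E) = -154/3 (Q(E) = -⅓*154 = -154/3)
O = -140 (O = 1/(1/(-20 - 120)) = 1/(1/(-140)) = 1/(-1/140) = -140)
(O + Q(-27)) + (803 - 1*4268) = (-140 - 154/3) + (803 - 1*4268) = -574/3 + (803 - 4268) = -574/3 - 3465 = -10969/3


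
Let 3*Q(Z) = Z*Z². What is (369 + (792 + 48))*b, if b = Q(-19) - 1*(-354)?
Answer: -2336191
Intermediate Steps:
Q(Z) = Z³/3 (Q(Z) = (Z*Z²)/3 = Z³/3)
b = -5797/3 (b = (⅓)*(-19)³ - 1*(-354) = (⅓)*(-6859) + 354 = -6859/3 + 354 = -5797/3 ≈ -1932.3)
(369 + (792 + 48))*b = (369 + (792 + 48))*(-5797/3) = (369 + 840)*(-5797/3) = 1209*(-5797/3) = -2336191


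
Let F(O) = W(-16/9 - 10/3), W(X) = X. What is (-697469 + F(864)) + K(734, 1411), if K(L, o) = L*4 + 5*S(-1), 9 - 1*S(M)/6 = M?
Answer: -6248143/9 ≈ -6.9424e+5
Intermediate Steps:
S(M) = 54 - 6*M
F(O) = -46/9 (F(O) = -16/9 - 10/3 = -46/9)
K(L, o) = 300 + 4*L (K(L, o) = L*4 + 5*(54 - 6*(-1)) = 4*L + 5*(54 + 6) = 4*L + 5*60 = 4*L + 300 = 300 + 4*L)
(-697469 + F(864)) + K(734, 1411) = (-697469 - 46/9) + (300 + 4*734) = -6277267/9 + (300 + 2936) = -6277267/9 + 3236 = -6248143/9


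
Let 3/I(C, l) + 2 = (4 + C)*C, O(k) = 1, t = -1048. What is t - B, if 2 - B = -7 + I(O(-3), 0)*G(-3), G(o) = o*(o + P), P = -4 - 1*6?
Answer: -1018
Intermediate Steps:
P = -10 (P = -4 - 6 = -10)
G(o) = o*(-10 + o) (G(o) = o*(o - 10) = o*(-10 + o))
I(C, l) = 3/(-2 + C*(4 + C)) (I(C, l) = 3/(-2 + (4 + C)*C) = 3/(-2 + C*(4 + C)))
B = -30 (B = 2 - (-7 + (3/(-2 + 1**2 + 4*1))*(-3*(-10 - 3))) = 2 - (-7 + (3/(-2 + 1 + 4))*(-3*(-13))) = 2 - (-7 + (3/3)*39) = 2 - (-7 + (3*(1/3))*39) = 2 - (-7 + 1*39) = 2 - (-7 + 39) = 2 - 1*32 = 2 - 32 = -30)
t - B = -1048 - 1*(-30) = -1048 + 30 = -1018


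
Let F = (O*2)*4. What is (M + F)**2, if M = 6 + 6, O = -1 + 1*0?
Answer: 16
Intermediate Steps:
O = -1 (O = -1 + 0 = -1)
F = -8 (F = -1*2*4 = -2*4 = -8)
M = 12
(M + F)**2 = (12 - 8)**2 = 4**2 = 16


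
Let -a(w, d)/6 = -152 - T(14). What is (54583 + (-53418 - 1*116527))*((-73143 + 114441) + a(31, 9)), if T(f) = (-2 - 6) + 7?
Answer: -4868737848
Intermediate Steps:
T(f) = -1 (T(f) = -8 + 7 = -1)
a(w, d) = 906 (a(w, d) = -6*(-152 - 1*(-1)) = -6*(-152 + 1) = -6*(-151) = 906)
(54583 + (-53418 - 1*116527))*((-73143 + 114441) + a(31, 9)) = (54583 + (-53418 - 1*116527))*((-73143 + 114441) + 906) = (54583 + (-53418 - 116527))*(41298 + 906) = (54583 - 169945)*42204 = -115362*42204 = -4868737848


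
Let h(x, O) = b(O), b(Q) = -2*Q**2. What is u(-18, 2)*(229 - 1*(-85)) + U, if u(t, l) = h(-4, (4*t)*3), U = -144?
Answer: -29300112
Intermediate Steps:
h(x, O) = -2*O**2
u(t, l) = -288*t**2 (u(t, l) = -2*144*t**2 = -288*t**2)
u(-18, 2)*(229 - 1*(-85)) + U = (-288*(-18)**2)*(229 - 1*(-85)) - 144 = (-288*324)*(229 + 85) - 144 = -93312*314 - 144 = -29299968 - 144 = -29300112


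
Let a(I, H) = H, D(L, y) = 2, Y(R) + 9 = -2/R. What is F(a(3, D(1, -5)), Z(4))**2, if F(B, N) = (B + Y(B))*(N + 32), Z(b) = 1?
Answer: 69696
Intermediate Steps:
Y(R) = -9 - 2/R
F(B, N) = (32 + N)*(-9 + B - 2/B) (F(B, N) = (B + (-9 - 2/B))*(N + 32) = (-9 + B - 2/B)*(32 + N) = (32 + N)*(-9 + B - 2/B))
F(a(3, D(1, -5)), Z(4))**2 = ((-64 - 288*2 + 2**2*(32 + 1) - 1*1*(2 + 9*2))/2)**2 = ((-64 - 576 + 4*33 - 1*1*(2 + 18))/2)**2 = ((-64 - 576 + 132 - 1*1*20)/2)**2 = ((-64 - 576 + 132 - 20)/2)**2 = ((1/2)*(-528))**2 = (-264)**2 = 69696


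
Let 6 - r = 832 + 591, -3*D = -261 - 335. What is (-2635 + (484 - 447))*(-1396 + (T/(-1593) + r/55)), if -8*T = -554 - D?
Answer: 647281285051/175230 ≈ 3.6939e+6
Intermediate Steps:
D = 596/3 (D = -(-261 - 335)/3 = -⅓*(-596) = 596/3 ≈ 198.67)
r = -1417 (r = 6 - (832 + 591) = 6 - 1*1423 = 6 - 1423 = -1417)
T = 1129/12 (T = -(-554 - 1*596/3)/8 = -(-554 - 596/3)/8 = -⅛*(-2258/3) = 1129/12 ≈ 94.083)
(-2635 + (484 - 447))*(-1396 + (T/(-1593) + r/55)) = (-2635 + (484 - 447))*(-1396 + ((1129/12)/(-1593) - 1417/55)) = (-2635 + 37)*(-1396 + ((1129/12)*(-1/1593) - 1417*1/55)) = -2598*(-1396 + (-1129/19116 - 1417/55)) = -2598*(-1396 - 27149467/1051380) = -2598*(-1494875947/1051380) = 647281285051/175230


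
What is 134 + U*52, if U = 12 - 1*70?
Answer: -2882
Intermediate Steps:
U = -58 (U = 12 - 70 = -58)
134 + U*52 = 134 - 58*52 = 134 - 3016 = -2882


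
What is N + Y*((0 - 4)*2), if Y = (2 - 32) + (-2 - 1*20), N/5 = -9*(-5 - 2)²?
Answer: -1789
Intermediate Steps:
N = -2205 (N = 5*(-9*(-5 - 2)²) = 5*(-9*(-7)²) = 5*(-9*49) = 5*(-441) = -2205)
Y = -52 (Y = -30 + (-2 - 20) = -30 - 22 = -52)
N + Y*((0 - 4)*2) = -2205 - 52*(0 - 4)*2 = -2205 - (-208)*2 = -2205 - 52*(-8) = -2205 + 416 = -1789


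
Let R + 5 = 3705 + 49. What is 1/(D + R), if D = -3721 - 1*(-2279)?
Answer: 1/2307 ≈ 0.00043346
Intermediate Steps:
R = 3749 (R = -5 + (3705 + 49) = -5 + 3754 = 3749)
D = -1442 (D = -3721 + 2279 = -1442)
1/(D + R) = 1/(-1442 + 3749) = 1/2307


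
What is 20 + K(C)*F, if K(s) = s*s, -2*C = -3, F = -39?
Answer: -271/4 ≈ -67.750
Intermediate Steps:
C = 3/2 (C = -1/2*(-3) = 3/2 ≈ 1.5000)
K(s) = s**2
20 + K(C)*F = 20 + (3/2)**2*(-39) = 20 + (9/4)*(-39) = 20 - 351/4 = -271/4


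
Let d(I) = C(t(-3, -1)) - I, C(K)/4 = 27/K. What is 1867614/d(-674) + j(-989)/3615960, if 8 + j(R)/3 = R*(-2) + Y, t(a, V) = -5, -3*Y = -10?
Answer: 60296619479/21062967 ≈ 2862.7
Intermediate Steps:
Y = 10/3 (Y = -⅓*(-10) = 10/3 ≈ 3.3333)
j(R) = -14 - 6*R (j(R) = -24 + 3*(R*(-2) + 10/3) = -24 + 3*(-2*R + 10/3) = -24 + 3*(10/3 - 2*R) = -24 + (10 - 6*R) = -14 - 6*R)
C(K) = 108/K (C(K) = 4*(27/K) = 108/K)
d(I) = -108/5 - I (d(I) = 108/(-5) - I = 108*(-⅕) - I = -108/5 - I)
1867614/d(-674) + j(-989)/3615960 = 1867614/(-108/5 - 1*(-674)) + (-14 - 6*(-989))/3615960 = 1867614/(-108/5 + 674) + (-14 + 5934)*(1/3615960) = 1867614/(3262/5) + 5920*(1/3615960) = 1867614*(5/3262) + 148/90399 = 667005/233 + 148/90399 = 60296619479/21062967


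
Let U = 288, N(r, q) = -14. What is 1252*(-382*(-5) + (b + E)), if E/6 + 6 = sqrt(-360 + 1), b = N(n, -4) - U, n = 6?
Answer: 1968144 + 7512*I*sqrt(359) ≈ 1.9681e+6 + 1.4233e+5*I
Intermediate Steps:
b = -302 (b = -14 - 1*288 = -14 - 288 = -302)
E = -36 + 6*I*sqrt(359) (E = -36 + 6*sqrt(-360 + 1) = -36 + 6*sqrt(-359) = -36 + 6*(I*sqrt(359)) = -36 + 6*I*sqrt(359) ≈ -36.0 + 113.68*I)
1252*(-382*(-5) + (b + E)) = 1252*(-382*(-5) + (-302 + (-36 + 6*I*sqrt(359)))) = 1252*(1910 + (-338 + 6*I*sqrt(359))) = 1252*(1572 + 6*I*sqrt(359)) = 1968144 + 7512*I*sqrt(359)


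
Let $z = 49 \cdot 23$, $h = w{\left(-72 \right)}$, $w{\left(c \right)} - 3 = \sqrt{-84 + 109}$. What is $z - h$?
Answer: $1119$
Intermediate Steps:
$w{\left(c \right)} = 8$ ($w{\left(c \right)} = 3 + \sqrt{-84 + 109} = 3 + \sqrt{25} = 3 + 5 = 8$)
$h = 8$
$z = 1127$
$z - h = 1127 - 8 = 1119$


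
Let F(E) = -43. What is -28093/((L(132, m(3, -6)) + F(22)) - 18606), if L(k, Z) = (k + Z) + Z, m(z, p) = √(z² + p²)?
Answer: 520198081/342879109 + 168558*√5/342879109 ≈ 1.5182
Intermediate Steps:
m(z, p) = √(p² + z²)
L(k, Z) = k + 2*Z (L(k, Z) = (Z + k) + Z = k + 2*Z)
-28093/((L(132, m(3, -6)) + F(22)) - 18606) = -28093/(((132 + 2*√((-6)² + 3²)) - 43) - 18606) = -28093/(((132 + 2*√(36 + 9)) - 43) - 18606) = -28093/(((132 + 2*√45) - 43) - 18606) = -28093/(((132 + 2*(3*√5)) - 43) - 18606) = -28093/(((132 + 6*√5) - 43) - 18606) = -28093/((89 + 6*√5) - 18606) = -28093/(-18517 + 6*√5)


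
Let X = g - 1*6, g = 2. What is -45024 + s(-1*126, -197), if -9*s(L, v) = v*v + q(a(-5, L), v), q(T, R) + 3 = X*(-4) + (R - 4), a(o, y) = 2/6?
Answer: -443837/9 ≈ -49315.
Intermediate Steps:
a(o, y) = ⅓ (a(o, y) = 2*(⅙) = ⅓)
X = -4 (X = 2 - 1*6 = 2 - 6 = -4)
q(T, R) = 9 + R (q(T, R) = -3 + (-4*(-4) + (R - 4)) = -3 + (16 + (-4 + R)) = -3 + (12 + R) = 9 + R)
s(L, v) = -1 - v/9 - v²/9 (s(L, v) = -(v*v + (9 + v))/9 = -(v² + (9 + v))/9 = -(9 + v + v²)/9 = -1 - v/9 - v²/9)
-45024 + s(-1*126, -197) = -45024 + (-1 - ⅑*(-197) - ⅑*(-197)²) = -45024 + (-1 + 197/9 - ⅑*38809) = -45024 + (-1 + 197/9 - 38809/9) = -45024 - 38621/9 = -443837/9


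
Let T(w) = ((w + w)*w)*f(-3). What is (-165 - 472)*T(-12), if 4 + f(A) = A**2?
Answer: -917280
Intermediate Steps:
f(A) = -4 + A**2
T(w) = 10*w**2 (T(w) = ((w + w)*w)*(-4 + (-3)**2) = ((2*w)*w)*(-4 + 9) = (2*w**2)*5 = 10*w**2)
(-165 - 472)*T(-12) = (-165 - 472)*(10*(-12)**2) = -6370*144 = -637*1440 = -917280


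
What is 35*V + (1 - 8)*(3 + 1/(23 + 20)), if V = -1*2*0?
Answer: -910/43 ≈ -21.163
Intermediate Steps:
V = 0 (V = -2*0 = 0)
35*V + (1 - 8)*(3 + 1/(23 + 20)) = 35*0 + (1 - 8)*(3 + 1/(23 + 20)) = 0 - 7*(3 + 1/43) = 0 - 7*130/43 = 0 - 910/43 = -910/43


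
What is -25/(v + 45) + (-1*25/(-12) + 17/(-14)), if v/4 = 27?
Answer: 3023/4284 ≈ 0.70565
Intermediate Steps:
v = 108 (v = 4*27 = 108)
-25/(v + 45) + (-1*25/(-12) + 17/(-14)) = -25/(108 + 45) + (-1*25/(-12) + 17/(-14)) = -25/153 + (-25*(-1/12) + 17*(-1/14)) = (1/153)*(-25) + (25/12 - 17/14) = -25/153 + 73/84 = 3023/4284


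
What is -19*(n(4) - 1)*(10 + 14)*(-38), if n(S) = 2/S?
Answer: -8664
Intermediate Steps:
-19*(n(4) - 1)*(10 + 14)*(-38) = -19*(2/4 - 1)*(10 + 14)*(-38) = -19*(2*(1/4) - 1)*24*(-38) = -19*(1/2 - 1)*24*(-38) = -(-19)*24/2*(-38) = -19*(-12)*(-38) = 228*(-38) = -8664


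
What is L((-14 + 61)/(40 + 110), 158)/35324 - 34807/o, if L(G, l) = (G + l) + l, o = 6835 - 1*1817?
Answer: -92095140577/13294187400 ≈ -6.9275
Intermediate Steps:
o = 5018 (o = 6835 - 1817 = 5018)
L(G, l) = G + 2*l
L((-14 + 61)/(40 + 110), 158)/35324 - 34807/o = ((-14 + 61)/(40 + 110) + 2*158)/35324 - 34807/5018 = (47/150 + 316)*(1/35324) - 34807*1/5018 = (47*(1/150) + 316)*(1/35324) - 34807/5018 = (47/150 + 316)*(1/35324) - 34807/5018 = (47447/150)*(1/35324) - 34807/5018 = 47447/5298600 - 34807/5018 = -92095140577/13294187400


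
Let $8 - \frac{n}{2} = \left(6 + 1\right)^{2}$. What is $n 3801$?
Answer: $-311682$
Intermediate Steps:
$n = -82$ ($n = 16 - 2 \left(6 + 1\right)^{2} = 16 - 2 \cdot 7^{2} = 16 - 98 = -82$)
$n 3801 = \left(-82\right) 3801 = -311682$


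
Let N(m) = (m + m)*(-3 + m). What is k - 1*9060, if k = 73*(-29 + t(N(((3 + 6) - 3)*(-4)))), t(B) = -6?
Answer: -11615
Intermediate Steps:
N(m) = 2*m*(-3 + m) (N(m) = (2*m)*(-3 + m) = 2*m*(-3 + m))
k = -2555 (k = 73*(-29 - 6) = 73*(-35) = -2555)
k - 1*9060 = -2555 - 1*9060 = -2555 - 9060 = -11615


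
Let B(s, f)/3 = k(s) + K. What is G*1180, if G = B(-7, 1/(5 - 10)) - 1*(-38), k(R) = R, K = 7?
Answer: 44840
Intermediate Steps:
B(s, f) = 21 + 3*s (B(s, f) = 3*(s + 7) = 3*(7 + s) = 21 + 3*s)
G = 38 (G = (21 + 3*(-7)) - 1*(-38) = (21 - 21) + 38 = 0 + 38 = 38)
G*1180 = 38*1180 = 44840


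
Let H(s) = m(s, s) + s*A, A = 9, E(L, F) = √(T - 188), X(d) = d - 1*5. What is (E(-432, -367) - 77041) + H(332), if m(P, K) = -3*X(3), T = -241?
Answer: -74047 + I*√429 ≈ -74047.0 + 20.712*I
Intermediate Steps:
X(d) = -5 + d (X(d) = d - 5 = -5 + d)
E(L, F) = I*√429 (E(L, F) = √(-241 - 188) = √(-429) = I*√429)
m(P, K) = 6 (m(P, K) = -3*(-5 + 3) = -3*(-2) = 6)
H(s) = 6 + 9*s (H(s) = 6 + s*9 = 6 + 9*s)
(E(-432, -367) - 77041) + H(332) = (I*√429 - 77041) + (6 + 9*332) = (-77041 + I*√429) + (6 + 2988) = (-77041 + I*√429) + 2994 = -74047 + I*√429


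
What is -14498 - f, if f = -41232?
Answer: 26734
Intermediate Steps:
-14498 - f = -14498 - 1*(-41232) = -14498 + 41232 = 26734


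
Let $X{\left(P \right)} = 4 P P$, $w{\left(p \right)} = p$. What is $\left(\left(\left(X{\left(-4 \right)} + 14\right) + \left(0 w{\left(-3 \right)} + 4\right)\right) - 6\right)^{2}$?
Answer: $5776$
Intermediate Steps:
$X{\left(P \right)} = 4 P^{2}$
$\left(\left(\left(X{\left(-4 \right)} + 14\right) + \left(0 w{\left(-3 \right)} + 4\right)\right) - 6\right)^{2} = \left(\left(\left(4 \left(-4\right)^{2} + 14\right) + \left(0 \left(-3\right) + 4\right)\right) - 6\right)^{2} = \left(\left(\left(4 \cdot 16 + 14\right) + \left(0 + 4\right)\right) - 6\right)^{2} = \left(\left(\left(64 + 14\right) + 4\right) - 6\right)^{2} = \left(\left(78 + 4\right) - 6\right)^{2} = \left(82 - 6\right)^{2} = 76^{2} = 5776$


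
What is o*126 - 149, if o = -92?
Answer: -11741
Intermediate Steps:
o*126 - 149 = -92*126 - 149 = -11592 - 149 = -11741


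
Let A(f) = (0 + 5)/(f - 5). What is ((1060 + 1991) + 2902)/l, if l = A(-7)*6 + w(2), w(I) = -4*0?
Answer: -11906/5 ≈ -2381.2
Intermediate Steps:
A(f) = 5/(-5 + f)
w(I) = 0
l = -5/2 (l = (5/(-5 - 7))*6 + 0 = (5/(-12))*6 + 0 = (5*(-1/12))*6 + 0 = -5/12*6 + 0 = -5/2 + 0 = -5/2 ≈ -2.5000)
((1060 + 1991) + 2902)/l = ((1060 + 1991) + 2902)/(-5/2) = (3051 + 2902)*(-⅖) = 5953*(-⅖) = -11906/5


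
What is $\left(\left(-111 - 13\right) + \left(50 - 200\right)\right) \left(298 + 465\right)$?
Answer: $-209062$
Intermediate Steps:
$\left(\left(-111 - 13\right) + \left(50 - 200\right)\right) \left(298 + 465\right) = \left(\left(-111 - 13\right) - 150\right) 763 = \left(-124 - 150\right) 763 = \left(-274\right) 763 = -209062$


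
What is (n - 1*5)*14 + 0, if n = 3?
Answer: -28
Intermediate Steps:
(n - 1*5)*14 + 0 = (3 - 1*5)*14 + 0 = (3 - 5)*14 + 0 = -2*14 + 0 = -28 + 0 = -28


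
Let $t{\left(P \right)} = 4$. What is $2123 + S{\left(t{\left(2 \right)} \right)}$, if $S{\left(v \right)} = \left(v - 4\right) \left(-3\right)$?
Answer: $2123$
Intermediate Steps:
$S{\left(v \right)} = 12 - 3 v$ ($S{\left(v \right)} = \left(-4 + v\right) \left(-3\right) = 12 - 3 v$)
$2123 + S{\left(t{\left(2 \right)} \right)} = 2123 + \left(12 - 12\right) = 2123 + 0 = 2123$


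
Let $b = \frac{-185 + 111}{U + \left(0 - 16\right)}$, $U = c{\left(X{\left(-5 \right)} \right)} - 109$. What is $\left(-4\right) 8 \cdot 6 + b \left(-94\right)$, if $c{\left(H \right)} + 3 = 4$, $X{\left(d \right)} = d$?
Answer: $- \frac{7691}{31} \approx -248.1$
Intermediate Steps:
$c{\left(H \right)} = 1$ ($c{\left(H \right)} = -3 + 4 = 1$)
$U = -108$ ($U = 1 - 109 = -108$)
$b = \frac{37}{62}$ ($b = \frac{-185 + 111}{-108 + \left(0 - 16\right)} = - \frac{74}{-108 + \left(0 - 16\right)} = - \frac{74}{-108 - 16} = - \frac{74}{-124} = \left(-74\right) \left(- \frac{1}{124}\right) = \frac{37}{62} \approx 0.59677$)
$\left(-4\right) 8 \cdot 6 + b \left(-94\right) = \left(-4\right) 8 \cdot 6 + \frac{37}{62} \left(-94\right) = \left(-32\right) 6 - \frac{1739}{31} = -192 - \frac{1739}{31} = - \frac{7691}{31}$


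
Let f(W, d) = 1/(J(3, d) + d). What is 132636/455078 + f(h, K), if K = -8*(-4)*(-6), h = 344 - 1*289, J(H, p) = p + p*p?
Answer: 2419508179/8300622720 ≈ 0.29149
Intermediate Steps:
J(H, p) = p + p**2
h = 55 (h = 344 - 289 = 55)
K = -192 (K = 32*(-6) = -192)
f(W, d) = 1/(d + d*(1 + d)) (f(W, d) = 1/(d*(1 + d) + d) = 1/(d + d*(1 + d)))
132636/455078 + f(h, K) = 132636/455078 + 1/((-192)*(2 - 192)) = 132636*(1/455078) - 1/192/(-190) = 66318/227539 - 1/192*(-1/190) = 66318/227539 + 1/36480 = 2419508179/8300622720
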